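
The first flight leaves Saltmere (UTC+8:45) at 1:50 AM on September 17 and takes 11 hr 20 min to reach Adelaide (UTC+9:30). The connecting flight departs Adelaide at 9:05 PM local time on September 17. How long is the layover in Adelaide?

Convert departure to UTC: 1:50 AM − 8:45 = 5:05 PM UTC on Sep 16.
Add 11 hours 20 minutes flight time → 4:25 AM UTC (Sep 17).
Adelaide is UTC+9:30, so local arrival = 4:25 AM + 9:30 = 1:55 PM on Sep 17.
Layover = 9:05 PM − 1:55 PM = 7 hours 10 minutes.

7 hours 10 minutes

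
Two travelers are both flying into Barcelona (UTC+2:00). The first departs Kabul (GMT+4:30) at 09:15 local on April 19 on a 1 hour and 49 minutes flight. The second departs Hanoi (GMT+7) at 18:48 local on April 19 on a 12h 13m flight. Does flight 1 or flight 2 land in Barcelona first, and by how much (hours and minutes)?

the first, by 17 hours 27 minutes

Flight 1 in UTC: 09:15 − 4:30 = 04:45 on Apr 19.
+1 hour and 49 minutes → arrive 06:34 UTC on Apr 19.
Flight 2 in UTC: 18:48 − 7:00 = 11:48 on Apr 19.
+12 hours and 13 minutes → arrive 00:01 UTC on Apr 20.
Flight 1 lands earlier by 17 hours 27 minutes.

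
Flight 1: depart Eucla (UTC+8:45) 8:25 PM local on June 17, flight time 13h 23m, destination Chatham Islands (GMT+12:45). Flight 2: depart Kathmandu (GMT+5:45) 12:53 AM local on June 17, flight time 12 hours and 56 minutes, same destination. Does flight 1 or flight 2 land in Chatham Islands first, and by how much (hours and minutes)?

the second, by 16 hours 59 minutes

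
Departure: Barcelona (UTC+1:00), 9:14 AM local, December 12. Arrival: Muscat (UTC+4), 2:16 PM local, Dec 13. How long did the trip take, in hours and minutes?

Departure in UTC: 9:14 AM − 1:00 = 8:14 AM on Dec 12.
Arrival in UTC: 2:16 PM − 4:00 = 10:16 AM on Dec 13.
Elapsed = 10:16 AM − 8:14 AM (+1 day) = 26 hours 2 minutes.

26 hours 2 minutes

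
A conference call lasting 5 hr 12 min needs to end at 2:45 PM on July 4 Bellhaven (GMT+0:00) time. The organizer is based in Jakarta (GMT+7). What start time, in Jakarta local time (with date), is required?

Target end time is already UTC: 2:45 PM on Jul 4.
Subtract 5 hours and 12 minutes → start 9:33 AM UTC on Jul 4.
Jakarta is UTC+7:00: 9:33 AM + 7:00 = 4:33 PM on Jul 4.

4:33 PM on July 4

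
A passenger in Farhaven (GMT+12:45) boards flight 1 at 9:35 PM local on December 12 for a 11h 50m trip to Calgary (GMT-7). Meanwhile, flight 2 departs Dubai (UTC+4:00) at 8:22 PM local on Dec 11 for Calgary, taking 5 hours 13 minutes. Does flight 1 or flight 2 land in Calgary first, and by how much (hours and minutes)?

the second, by 23 hours 5 minutes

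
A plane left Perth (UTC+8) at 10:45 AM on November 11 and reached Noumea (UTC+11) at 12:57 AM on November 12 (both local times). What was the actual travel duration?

Departure in UTC: 10:45 AM − 8:00 = 2:45 AM on Nov 11.
Arrival in UTC: 12:57 AM − 11:00 = 1:57 PM on Nov 11.
Elapsed = 1:57 PM − 2:45 AM = 11 hours 12 minutes.

11 hours 12 minutes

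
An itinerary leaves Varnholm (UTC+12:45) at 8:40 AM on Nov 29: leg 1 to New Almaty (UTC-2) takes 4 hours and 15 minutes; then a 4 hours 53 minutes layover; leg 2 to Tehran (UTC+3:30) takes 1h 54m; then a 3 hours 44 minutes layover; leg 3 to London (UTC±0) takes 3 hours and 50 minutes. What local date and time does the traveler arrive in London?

Convert departure to UTC: 8:40 AM − 12:45 = 7:55 PM UTC on Nov 28.
Add 4 hours and 15 minutes leg 1 → 12:10 AM UTC (Nov 29).
Add 4 hours and 53 minutes layover in New Almaty → 5:03 AM UTC.
Add 1 hour 54 minutes leg 2 → 6:57 AM UTC.
Add 3 hours and 44 minutes layover in Tehran → 10:41 AM UTC.
Add 3 hours 50 minutes leg 3 → 2:31 PM UTC.
London is UTC+0, so local arrival is the same: 2:31 PM on Nov 29.

2:31 PM on November 29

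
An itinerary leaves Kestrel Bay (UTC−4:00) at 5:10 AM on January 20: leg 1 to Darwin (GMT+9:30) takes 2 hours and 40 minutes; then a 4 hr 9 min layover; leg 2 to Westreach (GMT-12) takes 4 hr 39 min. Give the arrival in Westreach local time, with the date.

Convert departure to UTC: 5:10 AM + 4:00 = 9:10 AM UTC on Jan 20.
Add 2 hours and 40 minutes leg 1 → 11:50 AM UTC.
Add 4 hours and 9 minutes layover in Darwin → 3:59 PM UTC.
Add 4 hours and 39 minutes leg 2 → 8:38 PM UTC.
Westreach is UTC−12:00, so local arrival = 8:38 PM − 12:00 = 8:38 AM on Jan 20.

8:38 AM on January 20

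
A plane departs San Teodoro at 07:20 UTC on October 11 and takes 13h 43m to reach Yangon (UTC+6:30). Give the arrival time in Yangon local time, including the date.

03:33 on Oct 12

Departure is given in UTC: 07:20 on Oct 11.
Add 13 hours 43 minutes → 21:03 UTC.
Yangon is UTC+6:30: 21:03 + 6:30 = 03:33 on Oct 12.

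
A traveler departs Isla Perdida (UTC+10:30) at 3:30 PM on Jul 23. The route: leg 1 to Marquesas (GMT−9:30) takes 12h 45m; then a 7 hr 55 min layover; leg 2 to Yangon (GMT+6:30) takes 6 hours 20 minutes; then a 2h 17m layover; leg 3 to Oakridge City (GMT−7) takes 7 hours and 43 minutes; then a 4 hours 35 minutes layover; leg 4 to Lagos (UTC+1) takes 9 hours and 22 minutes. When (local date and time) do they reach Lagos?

8:57 AM on July 25

Convert departure to UTC: 3:30 PM − 10:30 = 5:00 AM UTC on Jul 23.
Add 12 hours and 45 minutes leg 1 → 5:45 PM UTC.
Add 7 hours 55 minutes layover in Marquesas → 1:40 AM UTC (Jul 24).
Add 6 hours and 20 minutes leg 2 → 8:00 AM UTC.
Add 2 hours and 17 minutes layover in Yangon → 10:17 AM UTC.
Add 7 hours and 43 minutes leg 3 → 6:00 PM UTC.
Add 4 hours and 35 minutes layover in Oakridge City → 10:35 PM UTC.
Add 9 hours and 22 minutes leg 4 → 7:57 AM UTC (Jul 25).
Lagos is UTC+1:00, so local arrival = 7:57 AM + 1:00 = 8:57 AM on Jul 25.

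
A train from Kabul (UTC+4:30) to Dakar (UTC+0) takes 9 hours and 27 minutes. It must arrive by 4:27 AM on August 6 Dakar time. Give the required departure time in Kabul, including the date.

Target arrival is already UTC: 4:27 AM on Aug 6.
Subtract 9 hours 27 minutes → departure 7:00 PM UTC on Aug 5.
Kabul is UTC+4:30: 7:00 PM + 4:30 = 11:30 PM on Aug 5.

11:30 PM on August 5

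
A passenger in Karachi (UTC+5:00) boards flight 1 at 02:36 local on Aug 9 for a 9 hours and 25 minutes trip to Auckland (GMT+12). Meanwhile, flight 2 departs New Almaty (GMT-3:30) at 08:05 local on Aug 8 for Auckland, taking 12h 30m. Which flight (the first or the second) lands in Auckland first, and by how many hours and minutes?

Flight 1 in UTC: 02:36 − 5:00 = 21:36 on Aug 8.
+9 hours and 25 minutes → arrive 07:01 UTC on Aug 9.
Flight 2 in UTC: 08:05 + 3:30 = 11:35 on Aug 8.
+12 hours 30 minutes → arrive 00:05 UTC on Aug 9.
Flight 2 lands earlier by 6 hours 56 minutes.

the second, by 6 hours 56 minutes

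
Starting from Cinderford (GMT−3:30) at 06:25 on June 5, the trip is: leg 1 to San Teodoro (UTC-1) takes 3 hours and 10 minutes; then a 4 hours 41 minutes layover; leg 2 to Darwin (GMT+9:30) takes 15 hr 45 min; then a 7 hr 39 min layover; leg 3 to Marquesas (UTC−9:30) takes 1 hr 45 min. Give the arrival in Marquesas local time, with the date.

09:25 on June 6

Convert departure to UTC: 06:25 + 3:30 = 09:55 UTC on Jun 5.
Add 3 hours 10 minutes leg 1 → 13:05 UTC.
Add 4 hours 41 minutes layover in San Teodoro → 17:46 UTC.
Add 15 hours 45 minutes leg 2 → 09:31 UTC (Jun 6).
Add 7 hours 39 minutes layover in Darwin → 17:10 UTC.
Add 1 hour 45 minutes leg 3 → 18:55 UTC.
Marquesas is UTC−9:30, so local arrival = 18:55 − 9:30 = 09:25 on Jun 6.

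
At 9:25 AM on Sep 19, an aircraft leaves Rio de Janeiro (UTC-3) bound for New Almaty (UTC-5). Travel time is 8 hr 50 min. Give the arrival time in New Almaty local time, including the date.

4:15 PM on September 19

Convert departure to UTC: 9:25 AM + 3:00 = 12:25 PM UTC on Sep 19.
Add 8 hours and 50 minutes travel time → 9:15 PM UTC.
New Almaty is UTC−5:00, so local arrival = 9:15 PM − 5:00 = 4:15 PM on Sep 19.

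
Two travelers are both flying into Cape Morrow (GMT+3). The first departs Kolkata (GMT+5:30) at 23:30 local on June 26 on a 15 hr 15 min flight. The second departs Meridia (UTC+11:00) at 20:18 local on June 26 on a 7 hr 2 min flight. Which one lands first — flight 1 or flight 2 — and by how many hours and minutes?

the second, by 16 hours 55 minutes

Flight 1 in UTC: 23:30 − 5:30 = 18:00 on Jun 26.
+15 hours and 15 minutes → arrive 09:15 UTC on Jun 27.
Flight 2 in UTC: 20:18 − 11:00 = 09:18 on Jun 26.
+7 hours and 2 minutes → arrive 16:20 UTC on Jun 26.
Flight 2 lands earlier by 16 hours 55 minutes.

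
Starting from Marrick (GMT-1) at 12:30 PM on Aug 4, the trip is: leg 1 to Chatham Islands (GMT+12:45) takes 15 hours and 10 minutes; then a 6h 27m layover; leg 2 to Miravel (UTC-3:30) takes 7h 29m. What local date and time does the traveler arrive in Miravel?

Convert departure to UTC: 12:30 PM + 1:00 = 1:30 PM UTC on Aug 4.
Add 15 hours and 10 minutes leg 1 → 4:40 AM UTC (Aug 5).
Add 6 hours and 27 minutes layover in Chatham Islands → 11:07 AM UTC.
Add 7 hours 29 minutes leg 2 → 6:36 PM UTC.
Miravel is UTC−3:30, so local arrival = 6:36 PM − 3:30 = 3:06 PM on Aug 5.

3:06 PM on August 5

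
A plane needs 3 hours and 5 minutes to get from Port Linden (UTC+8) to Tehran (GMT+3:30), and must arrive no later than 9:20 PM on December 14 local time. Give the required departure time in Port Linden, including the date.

Target arrival in UTC: 9:20 PM − 3:30 = 5:50 PM on Dec 14.
Subtract 3 hours 5 minutes → departure 2:45 PM UTC on Dec 14.
Port Linden is UTC+8:00: 2:45 PM + 8:00 = 10:45 PM on Dec 14.

10:45 PM on December 14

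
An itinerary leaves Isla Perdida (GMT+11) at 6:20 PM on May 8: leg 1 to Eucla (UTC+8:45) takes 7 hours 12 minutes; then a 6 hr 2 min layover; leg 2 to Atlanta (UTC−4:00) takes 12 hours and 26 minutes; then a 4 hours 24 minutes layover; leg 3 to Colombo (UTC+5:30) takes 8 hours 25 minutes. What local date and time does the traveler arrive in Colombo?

Convert departure to UTC: 6:20 PM − 11:00 = 7:20 AM UTC on May 8.
Add 7 hours and 12 minutes leg 1 → 2:32 PM UTC.
Add 6 hours 2 minutes layover in Eucla → 8:34 PM UTC.
Add 12 hours and 26 minutes leg 2 → 9:00 AM UTC (May 9).
Add 4 hours 24 minutes layover in Atlanta → 1:24 PM UTC.
Add 8 hours and 25 minutes leg 3 → 9:49 PM UTC.
Colombo is UTC+5:30, so local arrival = 9:49 PM + 5:30 = 3:19 AM on May 10.

3:19 AM on May 10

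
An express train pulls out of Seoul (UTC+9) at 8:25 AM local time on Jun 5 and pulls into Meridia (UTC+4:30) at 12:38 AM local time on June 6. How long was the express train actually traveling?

20 hours 43 minutes

Meridia is 4:30 behind Seoul.
Clock-face elapsed time (ignoring zones) is 16 hours 13 minutes.
Actual elapsed = 16 hours 13 minutes + 4:30 = 20 hours 43 minutes.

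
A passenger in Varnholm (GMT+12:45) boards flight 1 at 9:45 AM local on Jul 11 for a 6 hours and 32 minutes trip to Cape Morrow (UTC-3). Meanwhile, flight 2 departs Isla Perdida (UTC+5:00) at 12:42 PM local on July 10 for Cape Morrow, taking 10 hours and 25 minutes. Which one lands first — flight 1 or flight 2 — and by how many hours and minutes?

the second, by 9 hours 25 minutes

Flight 1 in UTC: 9:45 AM − 12:45 = 9:00 PM on Jul 10.
+6 hours and 32 minutes → arrive 3:32 AM UTC on Jul 11.
Flight 2 in UTC: 12:42 PM − 5:00 = 7:42 AM on Jul 10.
+10 hours and 25 minutes → arrive 6:07 PM UTC on Jul 10.
Flight 2 lands earlier by 9 hours 25 minutes.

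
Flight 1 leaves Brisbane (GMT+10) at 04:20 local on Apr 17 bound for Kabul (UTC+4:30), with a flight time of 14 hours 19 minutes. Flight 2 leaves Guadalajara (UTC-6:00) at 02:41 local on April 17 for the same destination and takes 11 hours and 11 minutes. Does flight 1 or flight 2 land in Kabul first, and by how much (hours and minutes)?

the first, by 11 hours 13 minutes

Flight 1 in UTC: 04:20 − 10:00 = 18:20 on Apr 16.
+14 hours 19 minutes → arrive 08:39 UTC on Apr 17.
Flight 2 in UTC: 02:41 + 6:00 = 08:41 on Apr 17.
+11 hours and 11 minutes → arrive 19:52 UTC on Apr 17.
Flight 1 lands earlier by 11 hours 13 minutes.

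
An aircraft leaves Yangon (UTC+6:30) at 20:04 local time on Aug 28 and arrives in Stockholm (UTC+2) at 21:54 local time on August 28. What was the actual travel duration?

Departure in UTC: 20:04 − 6:30 = 13:34 on Aug 28.
Arrival in UTC: 21:54 − 2:00 = 19:54 on Aug 28.
Elapsed = 19:54 − 13:34 = 6 hours 20 minutes.

6 hours 20 minutes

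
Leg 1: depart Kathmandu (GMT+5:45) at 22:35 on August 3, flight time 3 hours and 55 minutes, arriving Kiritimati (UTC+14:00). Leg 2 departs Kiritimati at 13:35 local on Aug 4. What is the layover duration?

Convert departure to UTC: 22:35 − 5:45 = 16:50 UTC on Aug 3.
Add 3 hours 55 minutes flight time → 20:45 UTC.
Kiritimati is UTC+14:00, so local arrival = 20:45 + 14:00 = 10:45 on Aug 4.
Layover = 13:35 − 10:45 = 2 hours 50 minutes.

2 hours 50 minutes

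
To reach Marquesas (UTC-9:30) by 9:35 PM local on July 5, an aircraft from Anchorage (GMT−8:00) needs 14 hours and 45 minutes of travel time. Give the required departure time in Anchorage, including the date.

8:20 AM on Jul 5

Target arrival in UTC: 9:35 PM + 9:30 = 7:05 AM on Jul 6.
Subtract 14 hours and 45 minutes → departure 4:20 PM UTC on Jul 5.
Anchorage is UTC−8:00: 4:20 PM − 8:00 = 8:20 AM on Jul 5.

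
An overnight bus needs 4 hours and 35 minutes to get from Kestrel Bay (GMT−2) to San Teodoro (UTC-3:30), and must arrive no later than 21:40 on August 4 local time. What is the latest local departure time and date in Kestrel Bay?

18:35 on August 4

Target arrival in UTC: 21:40 + 3:30 = 01:10 on Aug 5.
Subtract 4 hours 35 minutes → departure 20:35 UTC on Aug 4.
Kestrel Bay is UTC−2:00: 20:35 − 2:00 = 18:35 on Aug 4.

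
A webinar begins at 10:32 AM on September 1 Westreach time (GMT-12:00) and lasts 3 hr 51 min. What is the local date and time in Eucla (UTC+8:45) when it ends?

Convert start to UTC: 10:32 AM + 12:00 = 10:32 PM UTC on Sep 1.
Add 3 hours 51 minutes duration → 2:23 AM UTC (Sep 2).
Eucla is UTC+8:45, so local end time = 2:23 AM + 8:45 = 11:08 AM on Sep 2.

11:08 AM on September 2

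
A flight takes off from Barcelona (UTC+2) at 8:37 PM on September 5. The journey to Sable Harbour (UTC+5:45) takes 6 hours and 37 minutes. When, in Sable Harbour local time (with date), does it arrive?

6:59 AM on September 6

Convert departure to UTC: 8:37 PM − 2:00 = 6:37 PM UTC on Sep 5.
Add 6 hours and 37 minutes travel time → 1:14 AM UTC (Sep 6).
Sable Harbour is UTC+5:45, so local arrival = 1:14 AM + 5:45 = 6:59 AM on Sep 6.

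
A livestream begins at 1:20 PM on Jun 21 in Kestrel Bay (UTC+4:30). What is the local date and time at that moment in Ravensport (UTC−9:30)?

In UTC: 1:20 PM − 4:30 = 8:50 AM on Jun 21.
Ravensport is UTC−9:30: 8:50 AM − 9:30 = 11:20 PM on Jun 20.

11:20 PM on Jun 20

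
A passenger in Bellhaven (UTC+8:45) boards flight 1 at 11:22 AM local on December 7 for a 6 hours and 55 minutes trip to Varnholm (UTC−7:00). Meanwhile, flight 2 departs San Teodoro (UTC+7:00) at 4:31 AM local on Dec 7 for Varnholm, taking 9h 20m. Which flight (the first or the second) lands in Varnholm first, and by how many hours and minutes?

the second, by 2 hours 41 minutes

Flight 1 in UTC: 11:22 AM − 8:45 = 2:37 AM on Dec 7.
+6 hours 55 minutes → arrive 9:32 AM UTC on Dec 7.
Flight 2 in UTC: 4:31 AM − 7:00 = 9:31 PM on Dec 6.
+9 hours 20 minutes → arrive 6:51 AM UTC on Dec 7.
Flight 2 lands earlier by 2 hours 41 minutes.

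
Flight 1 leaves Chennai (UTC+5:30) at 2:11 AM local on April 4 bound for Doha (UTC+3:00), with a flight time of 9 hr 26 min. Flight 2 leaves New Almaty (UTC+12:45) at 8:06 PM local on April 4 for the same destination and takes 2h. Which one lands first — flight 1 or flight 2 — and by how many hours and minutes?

the first, by 3 hours 14 minutes

Flight 1 in UTC: 2:11 AM − 5:30 = 8:41 PM on Apr 3.
+9 hours and 26 minutes → arrive 6:07 AM UTC on Apr 4.
Flight 2 in UTC: 8:06 PM − 12:45 = 7:21 AM on Apr 4.
+2 hours → arrive 9:21 AM UTC on Apr 4.
Flight 1 lands earlier by 3 hours 14 minutes.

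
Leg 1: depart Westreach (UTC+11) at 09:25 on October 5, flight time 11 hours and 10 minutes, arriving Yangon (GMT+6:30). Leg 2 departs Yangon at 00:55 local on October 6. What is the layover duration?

Convert departure to UTC: 09:25 − 11:00 = 22:25 UTC on Oct 4.
Add 11 hours and 10 minutes flight time → 09:35 UTC (Oct 5).
Yangon is UTC+6:30, so local arrival = 09:35 + 6:30 = 16:05 on Oct 5.
Layover = 00:55 − 16:05 (+1 day) = 8 hours 50 minutes.

8 hours 50 minutes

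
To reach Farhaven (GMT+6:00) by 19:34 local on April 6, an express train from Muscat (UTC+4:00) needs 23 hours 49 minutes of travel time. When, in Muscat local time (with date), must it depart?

Target arrival in UTC: 19:34 − 6:00 = 13:34 on Apr 6.
Subtract 23 hours and 49 minutes → departure 13:45 UTC on Apr 5.
Muscat is UTC+4:00: 13:45 + 4:00 = 17:45 on Apr 5.

17:45 on April 5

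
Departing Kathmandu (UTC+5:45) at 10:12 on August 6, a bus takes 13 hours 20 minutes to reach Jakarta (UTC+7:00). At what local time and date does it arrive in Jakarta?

00:47 on Aug 7

Convert departure to UTC: 10:12 − 5:45 = 04:27 UTC on Aug 6.
Add 13 hours and 20 minutes travel time → 17:47 UTC.
Jakarta is UTC+7:00, so local arrival = 17:47 + 7:00 = 00:47 on Aug 7.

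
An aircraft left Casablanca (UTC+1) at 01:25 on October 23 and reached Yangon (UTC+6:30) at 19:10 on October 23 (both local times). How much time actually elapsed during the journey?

Departure in UTC: 01:25 − 1:00 = 00:25 on Oct 23.
Arrival in UTC: 19:10 − 6:30 = 12:40 on Oct 23.
Elapsed = 12:40 − 00:25 = 12 hours 15 minutes.

12 hours 15 minutes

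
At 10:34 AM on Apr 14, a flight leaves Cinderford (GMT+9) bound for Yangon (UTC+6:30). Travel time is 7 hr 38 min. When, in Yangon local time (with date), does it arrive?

Convert departure to UTC: 10:34 AM − 9:00 = 1:34 AM UTC on Apr 14.
Add 7 hours and 38 minutes travel time → 9:12 AM UTC.
Yangon is UTC+6:30, so local arrival = 9:12 AM + 6:30 = 3:42 PM on Apr 14.

3:42 PM on Apr 14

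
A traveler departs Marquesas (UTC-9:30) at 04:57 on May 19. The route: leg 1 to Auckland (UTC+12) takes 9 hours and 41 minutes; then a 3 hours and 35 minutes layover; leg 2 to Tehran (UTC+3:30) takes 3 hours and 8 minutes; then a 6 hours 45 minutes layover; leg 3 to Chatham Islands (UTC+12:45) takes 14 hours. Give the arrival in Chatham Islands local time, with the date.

16:21 on May 21

Convert departure to UTC: 04:57 + 9:30 = 14:27 UTC on May 19.
Add 9 hours 41 minutes leg 1 → 00:08 UTC (May 20).
Add 3 hours 35 minutes layover in Auckland → 03:43 UTC.
Add 3 hours and 8 minutes leg 2 → 06:51 UTC.
Add 6 hours 45 minutes layover in Tehran → 13:36 UTC.
Add 14 hours leg 3 → 03:36 UTC (May 21).
Chatham Islands is UTC+12:45, so local arrival = 03:36 + 12:45 = 16:21 on May 21.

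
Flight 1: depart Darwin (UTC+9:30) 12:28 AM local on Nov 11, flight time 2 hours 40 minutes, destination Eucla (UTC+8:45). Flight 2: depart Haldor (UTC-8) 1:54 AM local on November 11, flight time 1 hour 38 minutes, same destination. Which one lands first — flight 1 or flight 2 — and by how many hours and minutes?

Flight 1 in UTC: 12:28 AM − 9:30 = 2:58 PM on Nov 10.
+2 hours 40 minutes → arrive 5:38 PM UTC on Nov 10.
Flight 2 in UTC: 1:54 AM + 8:00 = 9:54 AM on Nov 11.
+1 hour and 38 minutes → arrive 11:32 AM UTC on Nov 11.
Flight 1 lands earlier by 17 hours 54 minutes.

the first, by 17 hours 54 minutes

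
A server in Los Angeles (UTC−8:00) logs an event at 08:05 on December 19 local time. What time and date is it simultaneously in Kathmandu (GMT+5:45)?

In UTC: 08:05 + 8:00 = 16:05 on Dec 19.
Kathmandu is UTC+5:45: 16:05 + 5:45 = 21:50 on Dec 19.

21:50 on Dec 19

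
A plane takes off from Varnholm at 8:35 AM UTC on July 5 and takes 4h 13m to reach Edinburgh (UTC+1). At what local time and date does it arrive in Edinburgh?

Departure is given in UTC: 8:35 AM on Jul 5.
Add 4 hours and 13 minutes → 12:48 PM UTC.
Edinburgh is UTC+1:00: 12:48 PM + 1:00 = 1:48 PM on Jul 5.

1:48 PM on Jul 5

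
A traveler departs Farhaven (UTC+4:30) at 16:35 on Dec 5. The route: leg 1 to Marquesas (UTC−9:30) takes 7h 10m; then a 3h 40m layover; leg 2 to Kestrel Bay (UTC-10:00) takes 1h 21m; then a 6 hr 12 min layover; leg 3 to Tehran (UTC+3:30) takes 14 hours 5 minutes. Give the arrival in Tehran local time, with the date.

00:03 on Dec 7

Convert departure to UTC: 16:35 − 4:30 = 12:05 UTC on Dec 5.
Add 7 hours and 10 minutes leg 1 → 19:15 UTC.
Add 3 hours 40 minutes layover in Marquesas → 22:55 UTC.
Add 1 hour and 21 minutes leg 2 → 00:16 UTC (Dec 6).
Add 6 hours and 12 minutes layover in Kestrel Bay → 06:28 UTC.
Add 14 hours 5 minutes leg 3 → 20:33 UTC.
Tehran is UTC+3:30, so local arrival = 20:33 + 3:30 = 00:03 on Dec 7.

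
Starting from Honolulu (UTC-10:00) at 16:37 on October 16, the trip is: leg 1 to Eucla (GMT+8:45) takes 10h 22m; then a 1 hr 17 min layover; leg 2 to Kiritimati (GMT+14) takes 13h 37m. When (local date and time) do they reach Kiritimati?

17:53 on October 18

Convert departure to UTC: 16:37 + 10:00 = 02:37 UTC on Oct 17.
Add 10 hours 22 minutes leg 1 → 12:59 UTC.
Add 1 hour and 17 minutes layover in Eucla → 14:16 UTC.
Add 13 hours 37 minutes leg 2 → 03:53 UTC (Oct 18).
Kiritimati is UTC+14:00, so local arrival = 03:53 + 14:00 = 17:53 on Oct 18.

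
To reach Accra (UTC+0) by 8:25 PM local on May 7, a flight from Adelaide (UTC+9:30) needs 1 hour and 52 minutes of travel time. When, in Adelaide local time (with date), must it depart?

4:03 AM on May 8

Target arrival is already UTC: 8:25 PM on May 7.
Subtract 1 hour 52 minutes → departure 6:33 PM UTC on May 7.
Adelaide is UTC+9:30: 6:33 PM + 9:30 = 4:03 AM on May 8.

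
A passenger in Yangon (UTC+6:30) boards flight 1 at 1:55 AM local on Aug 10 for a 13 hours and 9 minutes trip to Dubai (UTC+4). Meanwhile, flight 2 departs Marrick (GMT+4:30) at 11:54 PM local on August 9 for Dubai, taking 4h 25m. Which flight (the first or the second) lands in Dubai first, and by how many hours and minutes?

the second, by 8 hours 45 minutes

Flight 1 in UTC: 1:55 AM − 6:30 = 7:25 PM on Aug 9.
+13 hours 9 minutes → arrive 8:34 AM UTC on Aug 10.
Flight 2 in UTC: 11:54 PM − 4:30 = 7:24 PM on Aug 9.
+4 hours and 25 minutes → arrive 11:49 PM UTC on Aug 9.
Flight 2 lands earlier by 8 hours 45 minutes.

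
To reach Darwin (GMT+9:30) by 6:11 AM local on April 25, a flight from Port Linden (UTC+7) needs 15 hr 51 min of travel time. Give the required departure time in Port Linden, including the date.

11:50 AM on Apr 24

Target arrival in UTC: 6:11 AM − 9:30 = 8:41 PM on Apr 24.
Subtract 15 hours and 51 minutes → departure 4:50 AM UTC on Apr 24.
Port Linden is UTC+7:00: 4:50 AM + 7:00 = 11:50 AM on Apr 24.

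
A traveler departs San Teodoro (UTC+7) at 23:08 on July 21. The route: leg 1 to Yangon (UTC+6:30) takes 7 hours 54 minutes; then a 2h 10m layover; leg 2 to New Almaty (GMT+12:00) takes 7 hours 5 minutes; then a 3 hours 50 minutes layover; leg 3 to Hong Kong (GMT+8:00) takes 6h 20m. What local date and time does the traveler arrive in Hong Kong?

03:27 on July 23

Convert departure to UTC: 23:08 − 7:00 = 16:08 UTC on Jul 21.
Add 7 hours and 54 minutes leg 1 → 00:02 UTC (Jul 22).
Add 2 hours and 10 minutes layover in Yangon → 02:12 UTC.
Add 7 hours 5 minutes leg 2 → 09:17 UTC.
Add 3 hours 50 minutes layover in New Almaty → 13:07 UTC.
Add 6 hours 20 minutes leg 3 → 19:27 UTC.
Hong Kong is UTC+8:00, so local arrival = 19:27 + 8:00 = 03:27 on Jul 23.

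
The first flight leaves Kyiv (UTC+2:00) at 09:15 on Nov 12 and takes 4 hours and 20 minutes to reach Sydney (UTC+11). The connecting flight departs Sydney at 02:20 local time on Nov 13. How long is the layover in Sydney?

Convert departure to UTC: 09:15 − 2:00 = 07:15 UTC on Nov 12.
Add 4 hours and 20 minutes flight time → 11:35 UTC.
Sydney is UTC+11:00, so local arrival = 11:35 + 11:00 = 22:35 on Nov 12.
Layover = 02:20 − 22:35 (+1 day) = 3 hours 45 minutes.

3 hours 45 minutes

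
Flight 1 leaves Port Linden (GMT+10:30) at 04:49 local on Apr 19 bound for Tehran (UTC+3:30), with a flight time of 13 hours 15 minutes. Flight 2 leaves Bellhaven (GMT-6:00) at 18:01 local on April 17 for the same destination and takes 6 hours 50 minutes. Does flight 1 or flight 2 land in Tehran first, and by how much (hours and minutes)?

the second, by 24 hours 43 minutes

Flight 1 in UTC: 04:49 − 10:30 = 18:19 on Apr 18.
+13 hours 15 minutes → arrive 07:34 UTC on Apr 19.
Flight 2 in UTC: 18:01 + 6:00 = 00:01 on Apr 18.
+6 hours and 50 minutes → arrive 06:51 UTC on Apr 18.
Flight 2 lands earlier by 24 hours 43 minutes.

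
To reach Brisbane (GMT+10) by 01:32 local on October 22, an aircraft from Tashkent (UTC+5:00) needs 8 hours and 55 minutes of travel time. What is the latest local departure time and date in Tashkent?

Target arrival in UTC: 01:32 − 10:00 = 15:32 on Oct 21.
Subtract 8 hours 55 minutes → departure 06:37 UTC on Oct 21.
Tashkent is UTC+5:00: 06:37 + 5:00 = 11:37 on Oct 21.

11:37 on October 21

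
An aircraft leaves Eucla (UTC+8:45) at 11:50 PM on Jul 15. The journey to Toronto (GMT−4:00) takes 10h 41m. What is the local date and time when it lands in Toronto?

9:46 PM on Jul 15

Toronto is 12:45 behind Eucla.
After 10 hours and 41 minutes it is 10:31 AM (Jul 16) in Eucla.
Shift by the zone difference: 10:31 AM − 12:45 = 9:46 PM on Jul 15 in Toronto.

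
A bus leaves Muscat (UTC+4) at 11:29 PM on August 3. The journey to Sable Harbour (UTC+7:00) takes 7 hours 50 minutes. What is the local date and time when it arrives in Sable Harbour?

Convert departure to UTC: 11:29 PM − 4:00 = 7:29 PM UTC on Aug 3.
Add 7 hours and 50 minutes travel time → 3:19 AM UTC (Aug 4).
Sable Harbour is UTC+7:00, so local arrival = 3:19 AM + 7:00 = 10:19 AM on Aug 4.

10:19 AM on Aug 4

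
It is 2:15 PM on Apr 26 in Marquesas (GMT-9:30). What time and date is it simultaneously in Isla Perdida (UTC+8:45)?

In UTC: 2:15 PM + 9:30 = 11:45 PM on Apr 26.
Isla Perdida is UTC+8:45: 11:45 PM + 8:45 = 8:30 AM on Apr 27.

8:30 AM on April 27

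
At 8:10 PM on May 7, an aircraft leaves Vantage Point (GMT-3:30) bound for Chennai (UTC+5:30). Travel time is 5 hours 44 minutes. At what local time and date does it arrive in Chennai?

Convert departure to UTC: 8:10 PM + 3:30 = 11:40 PM UTC on May 7.
Add 5 hours 44 minutes travel time → 5:24 AM UTC (May 8).
Chennai is UTC+5:30, so local arrival = 5:24 AM + 5:30 = 10:54 AM on May 8.

10:54 AM on May 8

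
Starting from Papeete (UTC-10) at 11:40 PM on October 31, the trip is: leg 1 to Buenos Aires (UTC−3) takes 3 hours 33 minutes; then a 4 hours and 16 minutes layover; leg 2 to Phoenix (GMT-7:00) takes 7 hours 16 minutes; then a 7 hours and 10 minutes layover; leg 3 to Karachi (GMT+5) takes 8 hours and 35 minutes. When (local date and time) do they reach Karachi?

9:30 PM on November 2

Convert departure to UTC: 11:40 PM + 10:00 = 9:40 AM UTC on Nov 1.
Add 3 hours 33 minutes leg 1 → 1:13 PM UTC.
Add 4 hours and 16 minutes layover in Buenos Aires → 5:29 PM UTC.
Add 7 hours 16 minutes leg 2 → 12:45 AM UTC (Nov 2).
Add 7 hours 10 minutes layover in Phoenix → 7:55 AM UTC.
Add 8 hours and 35 minutes leg 3 → 4:30 PM UTC.
Karachi is UTC+5:00, so local arrival = 4:30 PM + 5:00 = 9:30 PM on Nov 2.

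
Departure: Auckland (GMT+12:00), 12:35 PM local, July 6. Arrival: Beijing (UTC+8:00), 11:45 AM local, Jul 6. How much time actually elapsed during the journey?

3 hours 10 minutes

Departure in UTC: 12:35 PM − 12:00 = 12:35 AM on Jul 6.
Arrival in UTC: 11:45 AM − 8:00 = 3:45 AM on Jul 6.
Elapsed = 3:45 AM − 12:35 AM = 3 hours 10 minutes.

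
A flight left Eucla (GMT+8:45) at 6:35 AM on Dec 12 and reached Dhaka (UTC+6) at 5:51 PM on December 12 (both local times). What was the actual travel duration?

14 hours 1 minute

Departure in UTC: 6:35 AM − 8:45 = 9:50 PM on Dec 11.
Arrival in UTC: 5:51 PM − 6:00 = 11:51 AM on Dec 12.
Elapsed = 11:51 AM − 9:50 PM (+1 day) = 14 hours 1 minute.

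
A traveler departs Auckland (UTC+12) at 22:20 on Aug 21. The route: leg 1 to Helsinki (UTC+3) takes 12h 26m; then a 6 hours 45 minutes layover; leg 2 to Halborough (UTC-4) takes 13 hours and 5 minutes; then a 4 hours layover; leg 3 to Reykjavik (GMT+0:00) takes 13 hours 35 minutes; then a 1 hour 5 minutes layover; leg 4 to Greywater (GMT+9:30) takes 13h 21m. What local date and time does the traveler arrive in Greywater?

Convert departure to UTC: 22:20 − 12:00 = 10:20 UTC on Aug 21.
Add 12 hours 26 minutes leg 1 → 22:46 UTC.
Add 6 hours and 45 minutes layover in Helsinki → 05:31 UTC (Aug 22).
Add 13 hours and 5 minutes leg 2 → 18:36 UTC.
Add 4 hours layover in Halborough → 22:36 UTC.
Add 13 hours 35 minutes leg 3 → 12:11 UTC (Aug 23).
Add 1 hour 5 minutes layover in Reykjavik → 13:16 UTC.
Add 13 hours and 21 minutes leg 4 → 02:37 UTC (Aug 24).
Greywater is UTC+9:30, so local arrival = 02:37 + 9:30 = 12:07 on Aug 24.

12:07 on August 24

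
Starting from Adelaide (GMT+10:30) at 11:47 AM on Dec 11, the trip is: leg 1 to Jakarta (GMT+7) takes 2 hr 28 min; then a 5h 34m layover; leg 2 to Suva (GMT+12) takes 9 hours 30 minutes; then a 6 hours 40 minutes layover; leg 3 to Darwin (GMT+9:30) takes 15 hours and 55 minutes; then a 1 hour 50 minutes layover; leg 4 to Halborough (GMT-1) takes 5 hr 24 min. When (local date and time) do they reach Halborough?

Convert departure to UTC: 11:47 AM − 10:30 = 1:17 AM UTC on Dec 11.
Add 2 hours and 28 minutes leg 1 → 3:45 AM UTC.
Add 5 hours and 34 minutes layover in Jakarta → 9:19 AM UTC.
Add 9 hours and 30 minutes leg 2 → 6:49 PM UTC.
Add 6 hours 40 minutes layover in Suva → 1:29 AM UTC (Dec 12).
Add 15 hours 55 minutes leg 3 → 5:24 PM UTC.
Add 1 hour 50 minutes layover in Darwin → 7:14 PM UTC.
Add 5 hours 24 minutes leg 4 → 12:38 AM UTC (Dec 13).
Halborough is UTC−1:00, so local arrival = 12:38 AM − 1:00 = 11:38 PM on Dec 12.

11:38 PM on December 12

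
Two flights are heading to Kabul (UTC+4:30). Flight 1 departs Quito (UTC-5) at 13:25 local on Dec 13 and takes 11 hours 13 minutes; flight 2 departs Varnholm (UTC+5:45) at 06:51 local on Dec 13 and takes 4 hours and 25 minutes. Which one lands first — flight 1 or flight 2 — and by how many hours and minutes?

the second, by 24 hours 7 minutes

Flight 1 in UTC: 13:25 + 5:00 = 18:25 on Dec 13.
+11 hours 13 minutes → arrive 05:38 UTC on Dec 14.
Flight 2 in UTC: 06:51 − 5:45 = 01:06 on Dec 13.
+4 hours and 25 minutes → arrive 05:31 UTC on Dec 13.
Flight 2 lands earlier by 24 hours 7 minutes.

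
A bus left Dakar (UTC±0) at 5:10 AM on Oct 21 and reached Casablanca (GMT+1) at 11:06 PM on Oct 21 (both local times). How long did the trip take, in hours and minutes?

16 hours 56 minutes

Departure is already UTC: 5:10 AM on Oct 21.
Arrival in UTC: 11:06 PM − 1:00 = 10:06 PM on Oct 21.
Elapsed = 10:06 PM − 5:10 AM = 16 hours 56 minutes.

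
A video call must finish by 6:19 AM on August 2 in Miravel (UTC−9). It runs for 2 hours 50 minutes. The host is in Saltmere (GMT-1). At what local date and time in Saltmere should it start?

Target end time in UTC: 6:19 AM + 9:00 = 3:19 PM on Aug 2.
Subtract 2 hours 50 minutes → start 12:29 PM UTC on Aug 2.
Saltmere is UTC−1:00: 12:29 PM − 1:00 = 11:29 AM on Aug 2.

11:29 AM on Aug 2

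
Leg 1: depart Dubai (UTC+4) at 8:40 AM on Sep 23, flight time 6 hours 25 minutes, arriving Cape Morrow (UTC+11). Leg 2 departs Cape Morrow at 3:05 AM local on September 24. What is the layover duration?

5 hours

Convert departure to UTC: 8:40 AM − 4:00 = 4:40 AM UTC on Sep 23.
Add 6 hours and 25 minutes flight time → 11:05 AM UTC.
Cape Morrow is UTC+11:00, so local arrival = 11:05 AM + 11:00 = 10:05 PM on Sep 23.
Layover = 3:05 AM − 10:05 PM (+1 day) = 5 hours.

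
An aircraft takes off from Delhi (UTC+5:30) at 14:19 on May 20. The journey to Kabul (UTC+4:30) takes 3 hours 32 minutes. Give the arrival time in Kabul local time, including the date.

16:51 on May 20

Kabul is 1:00 behind Delhi.
After 3 hours 32 minutes it is 17:51 in Delhi.
Shift by the zone difference: 17:51 − 1:00 = 16:51 on May 20 in Kabul.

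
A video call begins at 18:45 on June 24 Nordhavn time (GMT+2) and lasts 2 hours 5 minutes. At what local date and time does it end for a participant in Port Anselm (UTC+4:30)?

Convert start to UTC: 18:45 − 2:00 = 16:45 UTC on Jun 24.
Add 2 hours and 5 minutes duration → 18:50 UTC.
Port Anselm is UTC+4:30, so local end time = 18:50 + 4:30 = 23:20 on Jun 24.

23:20 on June 24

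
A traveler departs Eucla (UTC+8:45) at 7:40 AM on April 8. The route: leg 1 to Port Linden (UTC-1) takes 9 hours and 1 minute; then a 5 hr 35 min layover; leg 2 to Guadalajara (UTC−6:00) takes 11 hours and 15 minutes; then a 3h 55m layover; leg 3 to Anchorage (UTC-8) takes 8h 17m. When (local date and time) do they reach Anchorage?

4:58 AM on April 9

Convert departure to UTC: 7:40 AM − 8:45 = 10:55 PM UTC on Apr 7.
Add 9 hours and 1 minute leg 1 → 7:56 AM UTC (Apr 8).
Add 5 hours and 35 minutes layover in Port Linden → 1:31 PM UTC.
Add 11 hours and 15 minutes leg 2 → 12:46 AM UTC (Apr 9).
Add 3 hours 55 minutes layover in Guadalajara → 4:41 AM UTC.
Add 8 hours and 17 minutes leg 3 → 12:58 PM UTC.
Anchorage is UTC−8:00, so local arrival = 12:58 PM − 8:00 = 4:58 AM on Apr 9.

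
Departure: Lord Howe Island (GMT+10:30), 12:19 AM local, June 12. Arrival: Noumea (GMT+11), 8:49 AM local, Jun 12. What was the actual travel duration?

8 hours

Noumea is 0:30 ahead of Lord Howe Island.
Clock-face elapsed time (ignoring zones) is 8 hours 30 minutes.
Actual elapsed = 8 hours 30 minutes − 0:30 = 8 hours.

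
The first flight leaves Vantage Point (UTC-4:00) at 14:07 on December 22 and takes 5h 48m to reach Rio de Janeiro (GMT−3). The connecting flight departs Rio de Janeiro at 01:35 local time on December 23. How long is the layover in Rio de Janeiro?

4 hours 40 minutes

Convert departure to UTC: 14:07 + 4:00 = 18:07 UTC on Dec 22.
Add 5 hours 48 minutes flight time → 23:55 UTC.
Rio de Janeiro is UTC−3:00, so local arrival = 23:55 − 3:00 = 20:55 on Dec 22.
Layover = 01:35 − 20:55 (+1 day) = 4 hours 40 minutes.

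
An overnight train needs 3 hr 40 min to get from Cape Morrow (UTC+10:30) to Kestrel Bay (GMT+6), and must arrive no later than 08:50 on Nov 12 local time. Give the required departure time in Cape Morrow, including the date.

Target arrival in UTC: 08:50 − 6:00 = 02:50 on Nov 12.
Subtract 3 hours and 40 minutes → departure 23:10 UTC on Nov 11.
Cape Morrow is UTC+10:30: 23:10 + 10:30 = 09:40 on Nov 12.

09:40 on November 12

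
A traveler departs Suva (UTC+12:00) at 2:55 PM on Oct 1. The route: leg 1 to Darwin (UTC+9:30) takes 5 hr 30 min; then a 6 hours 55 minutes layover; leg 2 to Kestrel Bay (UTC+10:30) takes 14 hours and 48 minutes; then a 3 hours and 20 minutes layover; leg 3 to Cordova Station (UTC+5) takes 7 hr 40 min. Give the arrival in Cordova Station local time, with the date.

10:08 PM on October 2

Convert departure to UTC: 2:55 PM − 12:00 = 2:55 AM UTC on Oct 1.
Add 5 hours 30 minutes leg 1 → 8:25 AM UTC.
Add 6 hours 55 minutes layover in Darwin → 3:20 PM UTC.
Add 14 hours and 48 minutes leg 2 → 6:08 AM UTC (Oct 2).
Add 3 hours and 20 minutes layover in Kestrel Bay → 9:28 AM UTC.
Add 7 hours 40 minutes leg 3 → 5:08 PM UTC.
Cordova Station is UTC+5:00, so local arrival = 5:08 PM + 5:00 = 10:08 PM on Oct 2.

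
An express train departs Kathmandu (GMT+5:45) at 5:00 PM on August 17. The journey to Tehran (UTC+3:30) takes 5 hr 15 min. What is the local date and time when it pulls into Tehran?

8:00 PM on Aug 17

Convert departure to UTC: 5:00 PM − 5:45 = 11:15 AM UTC on Aug 17.
Add 5 hours 15 minutes travel time → 4:30 PM UTC.
Tehran is UTC+3:30, so local arrival = 4:30 PM + 3:30 = 8:00 PM on Aug 17.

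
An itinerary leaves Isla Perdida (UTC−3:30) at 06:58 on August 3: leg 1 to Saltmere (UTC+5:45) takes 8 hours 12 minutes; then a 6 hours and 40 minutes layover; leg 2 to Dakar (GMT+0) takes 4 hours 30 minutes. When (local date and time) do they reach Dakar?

05:50 on August 4

Convert departure to UTC: 06:58 + 3:30 = 10:28 UTC on Aug 3.
Add 8 hours 12 minutes leg 1 → 18:40 UTC.
Add 6 hours and 40 minutes layover in Saltmere → 01:20 UTC (Aug 4).
Add 4 hours 30 minutes leg 2 → 05:50 UTC.
Dakar is UTC+0, so local arrival is the same: 05:50 on Aug 4.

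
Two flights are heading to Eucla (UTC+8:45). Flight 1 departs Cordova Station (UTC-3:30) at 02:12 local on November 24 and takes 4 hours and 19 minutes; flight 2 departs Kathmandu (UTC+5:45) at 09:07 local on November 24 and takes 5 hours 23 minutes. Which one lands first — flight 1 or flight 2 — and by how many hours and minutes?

Flight 1 in UTC: 02:12 + 3:30 = 05:42 on Nov 24.
+4 hours and 19 minutes → arrive 10:01 UTC on Nov 24.
Flight 2 in UTC: 09:07 − 5:45 = 03:22 on Nov 24.
+5 hours and 23 minutes → arrive 08:45 UTC on Nov 24.
Flight 2 lands earlier by 1 hour 16 minutes.

the second, by 1 hour 16 minutes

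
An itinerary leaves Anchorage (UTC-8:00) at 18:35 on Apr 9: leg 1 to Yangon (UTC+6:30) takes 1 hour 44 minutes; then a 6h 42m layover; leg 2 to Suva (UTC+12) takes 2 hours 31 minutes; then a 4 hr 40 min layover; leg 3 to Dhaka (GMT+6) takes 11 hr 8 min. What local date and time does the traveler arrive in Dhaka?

11:20 on Apr 11

Convert departure to UTC: 18:35 + 8:00 = 02:35 UTC on Apr 10.
Add 1 hour and 44 minutes leg 1 → 04:19 UTC.
Add 6 hours 42 minutes layover in Yangon → 11:01 UTC.
Add 2 hours and 31 minutes leg 2 → 13:32 UTC.
Add 4 hours 40 minutes layover in Suva → 18:12 UTC.
Add 11 hours 8 minutes leg 3 → 05:20 UTC (Apr 11).
Dhaka is UTC+6:00, so local arrival = 05:20 + 6:00 = 11:20 on Apr 11.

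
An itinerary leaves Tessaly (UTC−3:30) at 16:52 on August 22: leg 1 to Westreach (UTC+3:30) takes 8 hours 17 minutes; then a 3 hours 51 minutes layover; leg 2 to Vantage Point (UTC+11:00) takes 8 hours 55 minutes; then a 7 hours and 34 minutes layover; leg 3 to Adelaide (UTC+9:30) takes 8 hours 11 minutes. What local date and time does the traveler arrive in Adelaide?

Convert departure to UTC: 16:52 + 3:30 = 20:22 UTC on Aug 22.
Add 8 hours 17 minutes leg 1 → 04:39 UTC (Aug 23).
Add 3 hours 51 minutes layover in Westreach → 08:30 UTC.
Add 8 hours 55 minutes leg 2 → 17:25 UTC.
Add 7 hours 34 minutes layover in Vantage Point → 00:59 UTC (Aug 24).
Add 8 hours and 11 minutes leg 3 → 09:10 UTC.
Adelaide is UTC+9:30, so local arrival = 09:10 + 9:30 = 18:40 on Aug 24.

18:40 on Aug 24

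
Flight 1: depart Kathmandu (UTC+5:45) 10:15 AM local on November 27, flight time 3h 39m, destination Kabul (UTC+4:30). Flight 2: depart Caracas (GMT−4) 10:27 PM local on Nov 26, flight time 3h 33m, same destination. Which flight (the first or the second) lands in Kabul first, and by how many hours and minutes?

the second, by 2 hours 9 minutes

Flight 1 in UTC: 10:15 AM − 5:45 = 4:30 AM on Nov 27.
+3 hours 39 minutes → arrive 8:09 AM UTC on Nov 27.
Flight 2 in UTC: 10:27 PM + 4:00 = 2:27 AM on Nov 27.
+3 hours and 33 minutes → arrive 6:00 AM UTC on Nov 27.
Flight 2 lands earlier by 2 hours 9 minutes.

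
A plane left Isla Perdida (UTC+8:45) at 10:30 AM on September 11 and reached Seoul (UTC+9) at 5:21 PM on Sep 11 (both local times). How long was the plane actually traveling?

6 hours 36 minutes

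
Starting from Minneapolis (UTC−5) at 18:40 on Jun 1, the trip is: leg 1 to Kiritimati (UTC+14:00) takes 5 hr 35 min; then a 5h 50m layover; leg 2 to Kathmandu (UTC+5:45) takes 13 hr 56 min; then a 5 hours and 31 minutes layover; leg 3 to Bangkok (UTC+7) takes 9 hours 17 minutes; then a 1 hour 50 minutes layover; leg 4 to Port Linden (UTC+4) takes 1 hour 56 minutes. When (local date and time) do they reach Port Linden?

Convert departure to UTC: 18:40 + 5:00 = 23:40 UTC on Jun 1.
Add 5 hours 35 minutes leg 1 → 05:15 UTC (Jun 2).
Add 5 hours and 50 minutes layover in Kiritimati → 11:05 UTC.
Add 13 hours 56 minutes leg 2 → 01:01 UTC (Jun 3).
Add 5 hours 31 minutes layover in Kathmandu → 06:32 UTC.
Add 9 hours and 17 minutes leg 3 → 15:49 UTC.
Add 1 hour 50 minutes layover in Bangkok → 17:39 UTC.
Add 1 hour 56 minutes leg 4 → 19:35 UTC.
Port Linden is UTC+4:00, so local arrival = 19:35 + 4:00 = 23:35 on Jun 3.

23:35 on June 3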